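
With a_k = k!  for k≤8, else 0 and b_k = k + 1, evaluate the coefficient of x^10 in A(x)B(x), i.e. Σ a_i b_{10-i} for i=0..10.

145695

Write out a_i and b_{10-i} for i = 0,…,10 and sum the products.
Σ = 1·11 + 1·10 + 2·9 + 6·8 + 24·7 + 120·6 + 720·5 + 5040·4 + 40320·3 + 0·2 + 0·1 = 145695.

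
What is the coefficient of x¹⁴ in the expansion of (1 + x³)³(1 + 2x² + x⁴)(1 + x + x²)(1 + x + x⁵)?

(1 + x³)³ has coefficients 1,0,0,3,0,0,3,0,0,1 for degrees 0…9.
(1 + 2x² + x⁴) has coefficients 1,0,2,0,1,0,0,0,0,0,0,0,0,0,0 for degrees 0…14.
Multiplying by (1 + x + x²) gives running coefficients 1,1,3,2,3,1,1,0,0,0,0,0,0,0,0 for degrees 0…14.
Finally multiplying by (1 + x + x⁵), the product of all factors after the first has coefficients 1,2,4,5,5,5,3,4,2,3,1,1,0,0,0 for degrees 0…14.
[x¹⁴] = 1·0 + 3·1 + 3·2 + 1·5 = 14.

14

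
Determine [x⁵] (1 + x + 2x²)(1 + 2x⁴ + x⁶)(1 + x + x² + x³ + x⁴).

(1 + x + 2x²) has coefficients 1,1,2 for degrees 0…2.
(1 + 2x⁴ + x⁶) has coefficients 1,0,0,0,2,0 for degrees 0…5.
Finally multiplying by (1 + x + x² + x³ + x⁴), the product of all factors after the first has coefficients 1,1,1,1,3,2 for degrees 0…5.
[x⁵] = 1·2 + 1·3 + 2·1 = 7.

7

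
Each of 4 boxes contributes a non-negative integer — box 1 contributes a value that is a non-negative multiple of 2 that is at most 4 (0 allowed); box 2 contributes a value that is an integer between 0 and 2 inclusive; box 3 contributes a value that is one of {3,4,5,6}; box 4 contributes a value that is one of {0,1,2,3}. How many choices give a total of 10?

21

The generating function for the choices is (1 + z^2 + z^4)·(1 + z + z^2)·(z^3 + z^4 + z^5 + z^6)·(1 + z + z^2 + z^3); the count is [z^10].
(1 + z^2 + z^4) has coefficients 1,0,1,0,1 for degrees 0…4.
(1 + z + z^2) has coefficients 1,1,1,0,0,0,0,0,0,0,0 for degrees 0…10.
Multiplying by (z^3 + z^4 + z^5 + z^6) gives running coefficients 0,0,0,1,2,3,3,2,1,0,0 for degrees 0…10.
Finally multiplying by (1 + z + z^2 + z^3), the product of all factors after the first has coefficients 0,0,0,1,3,6,9,10,9,6,3 for degrees 0…10.
[z^10] = 1·3 + 1·9 + 1·9 = 21.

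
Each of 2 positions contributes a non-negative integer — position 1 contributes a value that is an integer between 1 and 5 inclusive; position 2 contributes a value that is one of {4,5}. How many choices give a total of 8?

2

The generating function for the choices is (q + q² + q³ + q⁴ + q⁵)·(q⁴ + q⁵); the count is [q⁸].
(q + q² + q³ + q⁴ + q⁵) has coefficients 0,1,1,1,1,1 for degrees 0…5.
(q⁴ + q⁵) has coefficients 0,0,0,0,1,1,0,0,0 for degrees 0…8.
[q⁸] = 1·0 + 1·0 + 1·1 + 1·1 + 1·0 = 2.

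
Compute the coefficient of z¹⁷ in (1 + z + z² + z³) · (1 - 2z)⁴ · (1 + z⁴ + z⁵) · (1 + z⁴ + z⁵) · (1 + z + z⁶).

44

(1 + z + z² + z³) has coefficients 1,1,1,1 for degrees 0…3.
(1 - 2z)⁴ has coefficients 1,-8,24,-32,16,0,0,0,0,0,0,0,0,0,0,0,0,0 for degrees 0…17.
Multiplying by (1 + z⁴ + z⁵) gives running coefficients 1,-8,24,-32,17,-7,16,-8,-16,16,0,0,0,0,0,0,0,0 for degrees 0…17.
Multiplying by (1 + z⁴ + z⁵) gives running coefficients 1,-8,24,-32,18,-14,32,-16,-31,26,9,8,-24,0,16,0,0,0 for degrees 0…17.
Finally multiplying by (1 + z + z⁶), the product of all factors after the first has coefficients 1,-7,16,-8,-14,4,19,8,-23,-37,53,3,16,-40,-15,42,9,8 for degrees 0…17.
[z¹⁷] = 1·8 + 1·9 + 1·42 + 1·(-15) = 44.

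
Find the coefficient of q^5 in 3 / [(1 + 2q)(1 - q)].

Partial fractions give a closed form: a_n = (2)·(-2)^n + (1)·1^n.
At n = 5: a_5 = -63.

-63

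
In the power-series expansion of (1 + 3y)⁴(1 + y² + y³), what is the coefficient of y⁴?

(1 + 3y)⁴ has coefficients 1,12,54,108,81 for degrees 0…4.
(1 + y² + y³) has coefficients 1,0,1,1,0 for degrees 0…4.
[y⁴] = 1·0 + 12·1 + 54·1 + 108·0 + 81·1 = 147.

147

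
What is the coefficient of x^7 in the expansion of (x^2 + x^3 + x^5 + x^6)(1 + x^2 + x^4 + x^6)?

2

(x^2 + x^3 + x^5 + x^6) has coefficients 0,0,1,1,0,1,1 for degrees 0…6.
(1 + x^2 + x^4 + x^6) has coefficients 1,0,1,0,1,0,1,0 for degrees 0…7.
[x^7] = 1·0 + 1·1 + 1·1 + 1·0 = 2.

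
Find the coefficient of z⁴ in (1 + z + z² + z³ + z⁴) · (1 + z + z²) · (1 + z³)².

7

(1 + z + z² + z³ + z⁴) has coefficients 1,1,1,1,1 for degrees 0…4.
(1 + z + z²) has coefficients 1,1,1,0,0 for degrees 0…4.
Finally multiplying by (1 + z³)², the product of all factors after the first has coefficients 1,1,1,2,2 for degrees 0…4.
[z⁴] = 1·2 + 1·2 + 1·1 + 1·1 + 1·1 = 7.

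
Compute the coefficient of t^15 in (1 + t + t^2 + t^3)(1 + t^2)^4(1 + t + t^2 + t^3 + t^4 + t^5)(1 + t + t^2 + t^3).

43

(1 + t + t^2 + t^3) has coefficients 1,1,1,1 for degrees 0…3.
(1 + t^2)^4 has coefficients 1,0,4,0,6,0,4,0,1,0,0,0,0,0,0,0 for degrees 0…15.
Multiplying by (1 + t + t^2 + t^3 + t^4 + t^5) gives running coefficients 1,1,5,5,11,11,14,14,11,11,5,5,1,1,0,0 for degrees 0…15.
Finally multiplying by (1 + t + t^2 + t^3), the product of all factors after the first has coefficients 1,2,7,12,22,32,41,50,50,50,41,32,22,12,7,2 for degrees 0…15.
[t^15] = 1·2 + 1·7 + 1·12 + 1·22 = 43.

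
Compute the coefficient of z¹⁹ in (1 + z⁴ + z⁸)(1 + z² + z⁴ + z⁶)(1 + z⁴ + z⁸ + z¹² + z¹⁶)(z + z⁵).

12

(1 + z⁴ + z⁸) has coefficients 1,0,0,0,1,0,0,0,1 for degrees 0…8.
(1 + z² + z⁴ + z⁶) has coefficients 1,0,1,0,1,0,1,0,0,0,0,0,0,0,0,0,0,0,0,0 for degrees 0…19.
Multiplying by (1 + z⁴ + z⁸ + z¹² + z¹⁶) gives running coefficients 1,0,1,0,2,0,2,0,2,0,2,0,2,0,2,0,2,0,2,0 for degrees 0…19.
Finally multiplying by (z + z⁵), the product of all factors after the first has coefficients 0,1,0,1,0,3,0,3,0,4,0,4,0,4,0,4,0,4,0,4 for degrees 0…19.
[z¹⁹] = 1·4 + 1·4 + 1·4 = 12.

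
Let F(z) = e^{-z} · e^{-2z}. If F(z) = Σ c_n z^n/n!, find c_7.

-2187

The EGF product rule gives c_7 = Σ_{k_1+k_2=7} C(7; k_1,k_2) · ∏ g_i(k_i), where e^{-z} gives (-1)^k; e^{-2z} gives (-2)^k.
g_1(k) for k = 0…7: 1, -1, 1, -1, 1, -1, 1, -1.
g_2(k) for k = 0…7: 1, -2, 4, -8, 16, -32, 64, -128.
c_7 = Σ_k C(7,k)·g_1(k)·g_2(7−k) = 1·1·(-128) + 7·(-1)·64 + 21·1·(-32) + 35·(-1)·16 + 35·1·(-8) + 21·(-1)·4 + 7·1·(-2) + 1·(-1)·1 = −128 − 448 − 672 − 560 − 280 − 84 − 14 − 1 = -2187.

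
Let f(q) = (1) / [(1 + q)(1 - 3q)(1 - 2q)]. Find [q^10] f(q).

131495

The denominator gives the recurrence a_n = 4a_(n−1) − a_(n−2) − 6a_(n−3) for n ≥ 3; the numerator fixes a_0 = 1, a_1 = 4, a_2 = 15.
Iterating: 1, 4, 15, 50, 161, 504, 1555, 4750, 14421, 43604, 131495, so a_10 = 131495.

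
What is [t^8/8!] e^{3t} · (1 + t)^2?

82377

The EGF product rule gives c_8 = Σ_{k_1+k_2=8} C(8; k_1,k_2) · ∏ g_i(k_i), where e^{3t} gives (3)^k; (1+t)^2 gives the falling factorial (2)_k.
g_1(k) for k = 0…8: 1, 3, 9, 27, 81, 243, 729, 2187, 6561.
g_2(k) for k = 0…8: 1, 2, 2, 0, 0, 0, 0, 0, 0.
c_8 = Σ_k C(8,k)·g_1(k)·g_2(8−k) = 28·729·2 + 8·2187·2 + 1·6561·1 = 40824 + 34992 + 6561 = 82377.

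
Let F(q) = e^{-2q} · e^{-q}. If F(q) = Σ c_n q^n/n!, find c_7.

The EGF product rule gives c_7 = Σ_{k_1+k_2=7} C(7; k_1,k_2) · ∏ g_i(k_i), where e^{-2q} gives (-2)^k; e^{-q} gives (-1)^k.
g_1(k) for k = 0…7: 1, -2, 4, -8, 16, -32, 64, -128.
g_2(k) for k = 0…7: 1, -1, 1, -1, 1, -1, 1, -1.
c_7 = Σ_k C(7,k)·g_1(k)·g_2(7−k) = 1·1·(-1) + 7·(-2)·1 + 21·4·(-1) + 35·(-8)·1 + 35·16·(-1) + 21·(-32)·1 + 7·64·(-1) + 1·(-128)·1 = −1 − 14 − 84 − 280 − 560 − 672 − 448 − 128 = -2187.

-2187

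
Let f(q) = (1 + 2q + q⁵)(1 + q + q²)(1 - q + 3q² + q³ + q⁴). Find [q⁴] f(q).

(1 + 2q + q⁵) has coefficients 1,2,0,0,0 for degrees 0…4.
(1 + q + q²) has coefficients 1,1,1,0,0 for degrees 0…4.
Finally multiplying by (1 - q + 3q² + q³ + q⁴), the product of all factors after the first has coefficients 1,0,3,3,5 for degrees 0…4.
[q⁴] = 1·5 + 2·3 = 11.

11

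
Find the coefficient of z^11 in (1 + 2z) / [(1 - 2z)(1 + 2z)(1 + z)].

1365

Partial fractions give a closed form: a_n = (2/3)·2^n + (1/3)·(-1)^n.
At n = 11: a_11 = 1365.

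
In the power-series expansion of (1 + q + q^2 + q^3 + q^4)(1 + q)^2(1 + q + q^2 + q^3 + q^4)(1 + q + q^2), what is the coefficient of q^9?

24

(1 + q + q^2 + q^3 + q^4) has coefficients 1,1,1,1,1 for degrees 0…4.
(1 + q)^2 has coefficients 1,2,1,0,0,0,0,0,0,0 for degrees 0…9.
Multiplying by (1 + q + q^2 + q^3 + q^4) gives running coefficients 1,3,4,4,4,3,1,0,0,0 for degrees 0…9.
Finally multiplying by (1 + q + q^2), the product of all factors after the first has coefficients 1,4,8,11,12,11,8,4,1,0 for degrees 0…9.
[q^9] = 1·0 + 1·1 + 1·4 + 1·8 + 1·11 = 24.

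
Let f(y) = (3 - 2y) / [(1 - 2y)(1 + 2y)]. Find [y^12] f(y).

12288

The denominator gives the recurrence a_n = 4a_(n−2) for n ≥ 2; the numerator fixes a_0 = 3, a_1 = -2.
Iterating: 3, -2, 12, -8, 48, -32, 192, -128, 768, -512, 3072, -2048, 12288, so a_12 = 12288.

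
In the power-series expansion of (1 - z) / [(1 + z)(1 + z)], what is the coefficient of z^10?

The denominator gives the recurrence a_n = −2a_(n−1) − a_(n−2) for n ≥ 2; the numerator fixes a_0 = 1, a_1 = -3.
Iterating: 1, -3, 5, -7, 9, -11, 13, -15, 17, -19, 21, so a_10 = 21.

21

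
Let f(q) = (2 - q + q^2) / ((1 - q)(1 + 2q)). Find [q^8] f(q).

470

The denominator gives the recurrence a_n = −a_(n−1) + 2a_(n−2) for n ≥ 3; the numerator fixes a_0 = 2, a_1 = -3, a_2 = 8.
Iterating: 2, -3, 8, -14, 30, -58, 118, -234, 470, so a_8 = 470.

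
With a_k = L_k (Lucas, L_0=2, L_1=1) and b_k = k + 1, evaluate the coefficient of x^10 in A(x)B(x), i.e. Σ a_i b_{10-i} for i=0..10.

The convolution is the x^10 coefficient of A(x)B(x).
Σ = 2·11 + 1·10 + 3·9 + 4·8 + 7·7 + 11·6 + 18·5 + 29·4 + 47·3 + 76·2 + 123·1 = 828.

828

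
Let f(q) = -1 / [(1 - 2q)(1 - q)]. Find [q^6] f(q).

-127

The denominator gives the recurrence a_n = 3a_(n−1) − 2a_(n−2) for n ≥ 2; the numerator fixes a_0 = -1, a_1 = -3.
Iterating: -1, -3, -7, -15, -31, -63, -127, so a_6 = -127.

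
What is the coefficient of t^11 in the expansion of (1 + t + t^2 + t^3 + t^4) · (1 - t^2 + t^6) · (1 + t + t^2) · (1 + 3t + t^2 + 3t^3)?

(1 + t + t^2 + t^3 + t^4) has coefficients 1,1,1,1,1 for degrees 0…4.
(1 - t^2 + t^6) has coefficients 1,0,-1,0,0,0,1,0,0,0,0,0 for degrees 0…11.
Multiplying by (1 + t + t^2) gives running coefficients 1,1,0,-1,-1,0,1,1,1,0,0,0 for degrees 0…11.
Finally multiplying by (1 + 3t + t^2 + 3t^3), the product of all factors after the first has coefficients 1,4,4,3,-1,-4,-3,1,5,7,4,3 for degrees 0…11.
[t^11] = 1·3 + 1·4 + 1·7 + 1·5 + 1·1 = 20.

20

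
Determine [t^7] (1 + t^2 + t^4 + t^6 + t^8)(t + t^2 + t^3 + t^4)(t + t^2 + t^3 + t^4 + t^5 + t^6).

(1 + t^2 + t^4 + t^6 + t^8) has coefficients 1,0,1,0,1,0,1,0 for degrees 0…7.
(t + t^2 + t^3 + t^4) has coefficients 0,1,1,1,1,0,0,0 for degrees 0…7.
Finally multiplying by (t + t^2 + t^3 + t^4 + t^5 + t^6), the product of all factors after the first has coefficients 0,0,1,2,3,4,4,4 for degrees 0…7.
[t^7] = 1·4 + 1·4 + 1·2 + 1·0 = 10.

10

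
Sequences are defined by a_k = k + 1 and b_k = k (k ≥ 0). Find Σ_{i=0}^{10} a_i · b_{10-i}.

220

The convolution is the t^10 coefficient of A(t)B(t).
Σ = 1·10 + 2·9 + 3·8 + 4·7 + 5·6 + 6·5 + 7·4 + 8·3 + 9·2 + 10·1 + 11·0 = 220.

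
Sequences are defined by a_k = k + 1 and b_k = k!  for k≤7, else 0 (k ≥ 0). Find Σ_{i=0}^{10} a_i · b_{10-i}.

24735

Write out a_i and b_{10-i} for i = 0,…,10 and sum the products.
Σ = 1·0 + 2·0 + 3·0 + 4·5040 + 5·720 + 6·120 + 7·24 + 8·6 + 9·2 + 10·1 + 11·1 = 24735.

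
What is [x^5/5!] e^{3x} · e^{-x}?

The EGF product rule gives c_5 = Σ_{k_1+k_2=5} C(5; k_1,k_2) · ∏ g_i(k_i), where e^{3x} gives (3)^k; e^{-x} gives (-1)^k.
g_1(k) for k = 0…5: 1, 3, 9, 27, 81, 243.
g_2(k) for k = 0…5: 1, -1, 1, -1, 1, -1.
c_5 = Σ_k C(5,k)·g_1(k)·g_2(5−k) = 1·1·(-1) + 5·3·1 + 10·9·(-1) + 10·27·1 + 5·81·(-1) + 1·243·1 = −1 + 15 − 90 + 270 − 405 + 243 = 32.

32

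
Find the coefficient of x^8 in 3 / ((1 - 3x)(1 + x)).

Partial fractions give a closed form: a_n = (9/4)·3^n + (3/4)·(-1)^n.
At n = 8: a_8 = 14763.

14763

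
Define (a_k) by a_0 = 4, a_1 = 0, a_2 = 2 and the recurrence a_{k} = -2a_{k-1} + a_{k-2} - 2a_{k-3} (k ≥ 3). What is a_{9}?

The ordinary generating function has denominator 1 + 2z - z^2 + 2z^3.
Iterating the recurrence: a_0,…,a_{9} = 4, 0, 2, -12, 26, -68, 186, -492, 1306, -3476.

-3476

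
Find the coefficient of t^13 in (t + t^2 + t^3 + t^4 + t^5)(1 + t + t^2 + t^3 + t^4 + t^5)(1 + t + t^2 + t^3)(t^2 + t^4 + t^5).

37

(t + t^2 + t^3 + t^4 + t^5) has coefficients 0,1,1,1,1,1 for degrees 0…5.
(1 + t + t^2 + t^3 + t^4 + t^5) has coefficients 1,1,1,1,1,1,0,0,0,0,0,0,0,0 for degrees 0…13.
Multiplying by (1 + t + t^2 + t^3) gives running coefficients 1,2,3,4,4,4,3,2,1,0,0,0,0,0 for degrees 0…13.
Finally multiplying by (t^2 + t^4 + t^5), the product of all factors after the first has coefficients 0,0,1,2,4,7,9,11,11,10,8,5,3,1 for degrees 0…13.
[t^13] = 1·3 + 1·5 + 1·8 + 1·10 + 1·11 = 37.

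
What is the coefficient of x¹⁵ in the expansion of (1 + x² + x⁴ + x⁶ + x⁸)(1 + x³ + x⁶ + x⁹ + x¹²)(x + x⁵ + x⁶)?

5

(1 + x² + x⁴ + x⁶ + x⁸) has coefficients 1,0,1,0,1,0,1,0,1 for degrees 0…8.
(1 + x³ + x⁶ + x⁹ + x¹²) has coefficients 1,0,0,1,0,0,1,0,0,1,0,0,1,0,0,0 for degrees 0…15.
Finally multiplying by (x + x⁵ + x⁶), the product of all factors after the first has coefficients 0,1,0,0,1,1,1,1,1,1,1,1,1,1,1,1 for degrees 0…15.
[x¹⁵] = 1·1 + 1·1 + 1·1 + 1·1 + 1·1 = 5.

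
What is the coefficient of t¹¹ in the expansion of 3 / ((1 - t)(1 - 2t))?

12285

Partial fractions give a closed form: a_n = (-3)·1^n + (6)·2^n.
At n = 11: a_11 = 12285.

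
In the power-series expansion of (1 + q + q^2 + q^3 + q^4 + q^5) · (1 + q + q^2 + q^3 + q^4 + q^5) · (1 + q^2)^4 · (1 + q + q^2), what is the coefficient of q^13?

(1 + q + q^2 + q^3 + q^4 + q^5) has coefficients 1,1,1,1,1,1 for degrees 0…5.
(1 + q + q^2 + q^3 + q^4 + q^5) has coefficients 1,1,1,1,1,1,0,0,0,0,0,0,0,0 for degrees 0…13.
Multiplying by (1 + q^2)^4 gives running coefficients 1,1,5,5,11,11,14,14,11,11,5,5,1,1 for degrees 0…13.
Finally multiplying by (1 + q + q^2), the product of all factors after the first has coefficients 1,2,7,11,21,27,36,39,39,36,27,21,11,7 for degrees 0…13.
[q^13] = 1·7 + 1·11 + 1·21 + 1·27 + 1·36 + 1·39 = 141.

141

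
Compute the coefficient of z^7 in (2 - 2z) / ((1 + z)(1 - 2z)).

84

Partial fractions give a closed form: a_n = (4/3)·(-1)^n + (2/3)·2^n.
At n = 7: a_7 = 84.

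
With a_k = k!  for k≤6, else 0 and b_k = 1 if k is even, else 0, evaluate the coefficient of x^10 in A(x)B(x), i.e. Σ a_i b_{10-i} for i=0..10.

747

Write out a_i and b_{10-i} for i = 0,…,10 and sum the products.
Σ = 1·1 + 1·0 + 2·1 + 6·0 + 24·1 + 120·0 + 720·1 + 0·0 + 0·1 + 0·0 + 0·1 = 747.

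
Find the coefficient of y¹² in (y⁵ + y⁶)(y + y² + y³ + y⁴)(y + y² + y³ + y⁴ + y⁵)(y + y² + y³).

(y⁵ + y⁶) has coefficients 0,0,0,0,0,1,1 for degrees 0…6.
(y + y² + y³ + y⁴) has coefficients 0,1,1,1,1,0,0,0,0,0,0,0,0 for degrees 0…12.
Multiplying by (y + y² + y³ + y⁴ + y⁵) gives running coefficients 0,0,1,2,3,4,4,3,2,1,0,0,0 for degrees 0…12.
Finally multiplying by (y + y² + y³), the product of all factors after the first has coefficients 0,0,0,1,3,6,9,11,11,9,6,3,1 for degrees 0…12.
[y¹²] = 1·11 + 1·9 = 20.

20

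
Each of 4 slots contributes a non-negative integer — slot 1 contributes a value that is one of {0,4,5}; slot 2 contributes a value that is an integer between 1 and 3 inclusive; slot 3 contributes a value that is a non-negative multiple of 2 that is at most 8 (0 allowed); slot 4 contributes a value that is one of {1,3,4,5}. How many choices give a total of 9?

11

The generating function for the choices is (1 + q⁴ + q⁵)·(q + q² + q³)·(1 + q² + q⁴ + q⁶ + q⁸)·(q + q³ + q⁴ + q⁵); the count is [q⁹].
(1 + q⁴ + q⁵) has coefficients 1,0,0,0,1,1 for degrees 0…5.
(q + q² + q³) has coefficients 0,1,1,1,0,0,0,0,0,0 for degrees 0…9.
Multiplying by (1 + q² + q⁴ + q⁶ + q⁸) gives running coefficients 0,1,1,2,1,2,1,2,1,2 for degrees 0…9.
Finally multiplying by (q + q³ + q⁴ + q⁵), the product of all factors after the first has coefficients 0,0,1,1,3,3,6,5,7,5 for degrees 0…9.
[q⁹] = 1·5 + 1·3 + 1·3 = 11.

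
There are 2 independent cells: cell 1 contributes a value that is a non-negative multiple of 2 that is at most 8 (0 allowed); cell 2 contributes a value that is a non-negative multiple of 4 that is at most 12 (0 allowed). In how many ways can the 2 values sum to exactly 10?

The generating function for the choices is (1 + z² + z⁴ + z⁶ + z⁸)·(1 + z⁴ + z⁸ + z¹²); the count is [z¹⁰].
(1 + z² + z⁴ + z⁶ + z⁸) has coefficients 1,0,1,0,1,0,1,0,1 for degrees 0…8.
(1 + z⁴ + z⁸ + z¹²) has coefficients 1,0,0,0,1,0,0,0,1,0,0 for degrees 0…10.
[z¹⁰] = 1·0 + 1·1 + 1·0 + 1·1 + 1·0 = 2.

2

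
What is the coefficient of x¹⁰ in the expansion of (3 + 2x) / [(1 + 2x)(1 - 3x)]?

130727

Partial fractions give a closed form: a_n = (4/5)·(-2)^n + (11/5)·3^n.
At n = 10: a_10 = 130727.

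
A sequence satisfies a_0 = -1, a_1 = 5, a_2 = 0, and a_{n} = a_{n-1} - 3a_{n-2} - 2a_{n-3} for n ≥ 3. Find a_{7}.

The ordinary generating function has denominator 1 - q + 3q^2 + 2q^3.
Iterating the recurrence: a_0,…,a_{7} = -1, 5, 0, -13, -23, 16, 111, 109.

109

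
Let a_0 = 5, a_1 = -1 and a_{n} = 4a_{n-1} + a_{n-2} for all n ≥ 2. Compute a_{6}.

233

The ordinary generating function has denominator 1 - 4q - q^2.
Iterating the recurrence: a_0,…,a_{6} = 5, -1, 1, 3, 13, 55, 233.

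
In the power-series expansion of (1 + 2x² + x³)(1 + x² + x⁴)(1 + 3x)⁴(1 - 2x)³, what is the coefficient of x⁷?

(1 + 2x² + x³) has coefficients 1,0,2,1 for degrees 0…3.
(1 + x² + x⁴) has coefficients 1,0,1,0,1,0,0,0 for degrees 0…7.
Multiplying by (1 + 3x)⁴ gives running coefficients 1,12,55,120,136,120,135,108 for degrees 0…7.
Finally multiplying by (1 - 2x)³, the product of all factors after the first has coefficients 1,6,-5,-74,-20,304,87,-350 for degrees 0…7.
[x⁷] = 1·(-350) + 2·304 + 1·(-20) = 238.

238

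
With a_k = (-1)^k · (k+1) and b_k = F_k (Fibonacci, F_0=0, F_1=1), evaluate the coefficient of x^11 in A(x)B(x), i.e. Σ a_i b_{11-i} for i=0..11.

44

This is [x^11] in the product of the two ordinary generating functions.
Σ = 1·89 − 2·55 + 3·34 − 4·21 + 5·13 − 6·8 + 7·5 − 8·3 + 9·2 − 10·1 + 11·1 − 12·0 = 44.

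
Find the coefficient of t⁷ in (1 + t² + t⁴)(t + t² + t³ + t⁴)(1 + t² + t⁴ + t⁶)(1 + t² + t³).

14

(1 + t² + t⁴) has coefficients 1,0,1,0,1 for degrees 0…4.
(t + t² + t³ + t⁴) has coefficients 0,1,1,1,1,0,0,0 for degrees 0…7.
Multiplying by (1 + t² + t⁴ + t⁶) gives running coefficients 0,1,1,2,2,2,2,2 for degrees 0…7.
Finally multiplying by (1 + t² + t³), the product of all factors after the first has coefficients 0,1,1,3,4,5,6,6 for degrees 0…7.
[t⁷] = 1·6 + 1·5 + 1·3 = 14.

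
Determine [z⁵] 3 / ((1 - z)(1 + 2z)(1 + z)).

-126

Partial fractions give a closed form: a_n = (1/2)·1^n + (4)·(-2)^n + (-3/2)·(-1)^n.
At n = 5: a_5 = -126.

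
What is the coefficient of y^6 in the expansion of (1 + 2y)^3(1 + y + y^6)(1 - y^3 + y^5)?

(1 + 2y)^3 has coefficients 1,6,12,8 for degrees 0…3.
(1 + y + y^6) has coefficients 1,1,0,0,0,0,1 for degrees 0…6.
Finally multiplying by (1 - y^3 + y^5), the product of all factors after the first has coefficients 1,1,0,-1,-1,1,2 for degrees 0…6.
[y^6] = 1·2 + 6·1 + 12·(-1) + 8·(-1) = -12.

-12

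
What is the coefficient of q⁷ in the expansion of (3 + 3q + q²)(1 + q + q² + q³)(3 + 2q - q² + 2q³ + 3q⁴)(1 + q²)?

(3 + 3q + q²) has coefficients 3,3,1 for degrees 0…2.
(1 + q + q² + q³) has coefficients 1,1,1,1,0,0,0,0 for degrees 0…7.
Multiplying by (3 + 2q - q² + 2q³ + 3q⁴) gives running coefficients 3,5,4,6,6,4,5,3 for degrees 0…7.
Finally multiplying by (1 + q²), the product of all factors after the first has coefficients 3,5,7,11,10,10,11,7 for degrees 0…7.
[q⁷] = 3·7 + 3·11 + 1·10 = 64.

64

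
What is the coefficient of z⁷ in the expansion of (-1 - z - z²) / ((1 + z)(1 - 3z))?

-2369

The denominator gives the recurrence a_n = 2a_(n−1) + 3a_(n−2) for n ≥ 3; the numerator fixes a_0 = -1, a_1 = -3, a_2 = -10.
Iterating: -1, -3, -10, -29, -88, -263, -790, -2369, so a_7 = -2369.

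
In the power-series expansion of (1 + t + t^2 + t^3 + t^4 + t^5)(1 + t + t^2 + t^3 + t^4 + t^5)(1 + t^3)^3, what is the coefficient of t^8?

30

(1 + t + t^2 + t^3 + t^4 + t^5) has coefficients 1,1,1,1,1,1 for degrees 0…5.
(1 + t + t^2 + t^3 + t^4 + t^5) has coefficients 1,1,1,1,1,1,0,0,0 for degrees 0…8.
Finally multiplying by (1 + t^3)^3, the product of all factors after the first has coefficients 1,1,1,4,4,4,6,6,6 for degrees 0…8.
[t^8] = 1·6 + 1·6 + 1·6 + 1·4 + 1·4 + 1·4 = 30.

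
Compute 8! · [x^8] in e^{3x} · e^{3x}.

1679616

The EGF product rule gives c_8 = Σ_{k_1+k_2=8} C(8; k_1,k_2) · ∏ g_i(k_i), where e^{3x} gives (3)^k; e^{3x} gives (3)^k.
g_1(k) for k = 0…8: 1, 3, 9, 27, 81, 243, 729, 2187, 6561.
g_2(k) for k = 0…8: 1, 3, 9, 27, 81, 243, 729, 2187, 6561.
c_8 = Σ_k C(8,k)·g_1(k)·g_2(8−k) = 1·1·6561 + 8·3·2187 + 28·9·729 + 56·27·243 + 70·81·81 + 56·243·27 + 28·729·9 + 8·2187·3 + 1·6561·1 = 6561 + 52488 + 183708 + 367416 + 459270 + 367416 + 183708 + 52488 + 6561 = 1679616.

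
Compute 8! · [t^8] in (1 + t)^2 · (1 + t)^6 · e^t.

The EGF product rule gives c_8 = Σ_{k_1+k_2+k_3=8} C(8; k_1,k_2,k_3) · ∏ g_i(k_i), where (1+t)^2 gives the falling factorial (2)_k; (1+t)^6 gives the falling factorial (6)_k; e^t gives (1)^k.
g_1(k) for k = 0…8: 1, 2, 2, 0, 0, 0, 0, 0, 0.
g_2(k) for k = 0…8: 1, 6, 30, 120, 360, 720, 720, 0, 0.
g_3(k) for k = 0…8: 1, 1, 1, 1, 1, 1, 1, 1, 1.
First combine the last two factors: h(k) = Σ_j C(k,j)·g_2(j)·g_3(k−j) for k = 0…8: 1, 7, 43, 229, 1045, 4051, 13327, 37633, 93289.
c_8 = Σ_k C(8,k)·g_1(k)·h(8−k) = 1·1·93289 + 8·2·37633 + 28·2·13327 = 93289 + 602128 + 746312 = 1441729.

1441729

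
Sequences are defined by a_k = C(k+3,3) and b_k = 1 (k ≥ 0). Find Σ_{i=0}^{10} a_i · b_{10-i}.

1001

The convolution is the x^10 coefficient of A(x)B(x).
Σ = 1·1 + 4·1 + 10·1 + 20·1 + 35·1 + 56·1 + 84·1 + 120·1 + 165·1 + 220·1 + 286·1 = 1001.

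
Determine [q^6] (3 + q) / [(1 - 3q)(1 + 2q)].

1522

The denominator gives the recurrence a_n = a_(n−1) + 6a_(n−2) for n ≥ 3; the numerator fixes a_0 = 3, a_1 = 4, a_2 = 22.
Iterating: 3, 4, 22, 46, 178, 454, 1522, so a_6 = 1522.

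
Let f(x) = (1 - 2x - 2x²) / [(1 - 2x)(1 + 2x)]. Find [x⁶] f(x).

32

The denominator gives the recurrence a_n = 4a_(n−2) for n ≥ 3; the numerator fixes a_0 = 1, a_1 = -2, a_2 = 2.
Iterating: 1, -2, 2, -8, 8, -32, 32, so a_6 = 32.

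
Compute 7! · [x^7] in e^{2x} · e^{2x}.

The EGF product rule gives c_7 = Σ_{k_1+k_2=7} C(7; k_1,k_2) · ∏ g_i(k_i), where e^{2x} gives (2)^k; e^{2x} gives (2)^k.
g_1(k) for k = 0…7: 1, 2, 4, 8, 16, 32, 64, 128.
g_2(k) for k = 0…7: 1, 2, 4, 8, 16, 32, 64, 128.
c_7 = Σ_k C(7,k)·g_1(k)·g_2(7−k) = 1·1·128 + 7·2·64 + 21·4·32 + 35·8·16 + 35·16·8 + 21·32·4 + 7·64·2 + 1·128·1 = 128 + 896 + 2688 + 4480 + 4480 + 2688 + 896 + 128 = 16384.

16384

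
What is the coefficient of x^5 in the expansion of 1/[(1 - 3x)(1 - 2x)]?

665

The denominator gives the recurrence a_n = 5a_(n−1) − 6a_(n−2) for n ≥ 2; the numerator fixes a_0 = 1, a_1 = 5.
Iterating: 1, 5, 19, 65, 211, 665, so a_5 = 665.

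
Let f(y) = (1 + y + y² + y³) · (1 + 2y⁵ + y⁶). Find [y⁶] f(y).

(1 + y + y² + y³) has coefficients 1,1,1,1 for degrees 0…3.
(1 + 2y⁵ + y⁶) has coefficients 1,0,0,0,0,2,1 for degrees 0…6.
[y⁶] = 1·1 + 1·2 + 1·0 + 1·0 = 3.

3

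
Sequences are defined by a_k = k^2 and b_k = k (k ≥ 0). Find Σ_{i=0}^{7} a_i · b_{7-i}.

This is [x^7] in the product of the two ordinary generating functions.
Σ = 0·7 + 1·6 + 4·5 + 9·4 + 16·3 + 25·2 + 36·1 + 49·0 = 196.

196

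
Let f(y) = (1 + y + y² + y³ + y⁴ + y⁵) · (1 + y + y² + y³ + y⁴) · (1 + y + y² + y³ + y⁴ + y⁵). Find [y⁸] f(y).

23

(1 + y + y² + y³ + y⁴ + y⁵) has coefficients 1,1,1,1,1,1 for degrees 0…5.
(1 + y + y² + y³ + y⁴) has coefficients 1,1,1,1,1,0,0,0,0 for degrees 0…8.
Finally multiplying by (1 + y + y² + y³ + y⁴ + y⁵), the product of all factors after the first has coefficients 1,2,3,4,5,5,4,3,2 for degrees 0…8.
[y⁸] = 1·2 + 1·3 + 1·4 + 1·5 + 1·5 + 1·4 = 23.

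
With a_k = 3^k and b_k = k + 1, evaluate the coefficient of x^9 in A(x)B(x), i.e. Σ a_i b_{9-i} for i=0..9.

44281

This is [x^9] in the product of the two ordinary generating functions.
Σ = 1·10 + 3·9 + 9·8 + 27·7 + 81·6 + 243·5 + 729·4 + 2187·3 + 6561·2 + 19683·1 = 44281.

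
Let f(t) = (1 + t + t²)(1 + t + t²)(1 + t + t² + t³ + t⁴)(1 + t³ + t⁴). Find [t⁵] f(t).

(1 + t + t²) has coefficients 1,1,1 for degrees 0…2.
(1 + t + t²) has coefficients 1,1,1,0,0,0 for degrees 0…5.
Multiplying by (1 + t + t² + t³ + t⁴) gives running coefficients 1,2,3,3,3,2 for degrees 0…5.
Finally multiplying by (1 + t³ + t⁴), the product of all factors after the first has coefficients 1,2,3,4,6,7 for degrees 0…5.
[t⁵] = 1·7 + 1·6 + 1·4 = 17.

17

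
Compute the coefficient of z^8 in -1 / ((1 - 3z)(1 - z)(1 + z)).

Partial fractions give a closed form: a_n = (-9/8)·3^n + (1/4)·1^n + (-1/8)·(-1)^n.
At n = 8: a_8 = -7381.

-7381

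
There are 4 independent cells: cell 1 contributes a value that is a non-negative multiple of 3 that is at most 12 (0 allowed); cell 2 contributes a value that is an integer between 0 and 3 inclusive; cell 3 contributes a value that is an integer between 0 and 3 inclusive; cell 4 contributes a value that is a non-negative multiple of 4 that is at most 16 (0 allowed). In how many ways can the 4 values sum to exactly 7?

The generating function for the choices is (1 + y³ + y⁶ + y⁹ + y¹²)·(1 + y + y² + y³)·(1 + y + y² + y³)·(1 + y⁴ + y⁸ + y¹² + y¹⁶); the count is [y⁷].
(1 + y³ + y⁶ + y⁹ + y¹²) has coefficients 1,0,0,1,0,0,1,0 for degrees 0…7.
(1 + y + y² + y³) has coefficients 1,1,1,1,0,0,0,0 for degrees 0…7.
Multiplying by (1 + y + y² + y³) gives running coefficients 1,2,3,4,3,2,1,0 for degrees 0…7.
Finally multiplying by (1 + y⁴ + y⁸ + y¹² + y¹⁶), the product of all factors after the first has coefficients 1,2,3,4,4,4,4,4 for degrees 0…7.
[y⁷] = 1·4 + 1·4 + 1·2 = 10.

10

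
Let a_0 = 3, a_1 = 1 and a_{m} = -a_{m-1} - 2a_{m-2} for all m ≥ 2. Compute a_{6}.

The ordinary generating function has denominator 1 + q + 2q^2.
Iterating the recurrence: a_0,…,a_{6} = 3, 1, -7, 5, 9, -19, 1.

1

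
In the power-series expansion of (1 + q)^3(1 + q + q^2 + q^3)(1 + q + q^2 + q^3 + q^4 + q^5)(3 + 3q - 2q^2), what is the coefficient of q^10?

(1 + q)^3 has coefficients 1,3,3,1 for degrees 0…3.
(1 + q + q^2 + q^3) has coefficients 1,1,1,1,0,0,0,0,0,0,0 for degrees 0…10.
Multiplying by (1 + q + q^2 + q^3 + q^4 + q^5) gives running coefficients 1,2,3,4,4,4,3,2,1,0,0 for degrees 0…10.
Finally multiplying by (3 + 3q - 2q^2), the product of all factors after the first has coefficients 3,9,13,17,18,16,13,7,3,-1,-2 for degrees 0…10.
[q^10] = 1·(-2) + 3·(-1) + 3·3 + 1·7 = 11.

11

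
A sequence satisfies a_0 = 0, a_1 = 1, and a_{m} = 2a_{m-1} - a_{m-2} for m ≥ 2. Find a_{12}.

12

The ordinary generating function has denominator 1 - 2y + y^2.
Iterating the recurrence: a_0,…,a_{12} = 0, 1, 2, 3, 4, 5, 6, 7, 8, 9, 10, 11, 12.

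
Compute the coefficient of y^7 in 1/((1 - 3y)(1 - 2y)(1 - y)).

9330

Partial fractions give a closed form: a_n = (9/2)·3^n + (-4)·2^n + (1/2)·1^n.
At n = 7: a_7 = 9330.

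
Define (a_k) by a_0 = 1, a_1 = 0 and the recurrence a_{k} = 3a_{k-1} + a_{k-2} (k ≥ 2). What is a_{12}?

141481

The ordinary generating function has denominator 1 - 3q - q^2.
Iterating the recurrence: a_0,…,a_{12} = 1, 0, 1, 3, 10, 33, 109, 360, 1189, 3927, 12970, 42837, 141481.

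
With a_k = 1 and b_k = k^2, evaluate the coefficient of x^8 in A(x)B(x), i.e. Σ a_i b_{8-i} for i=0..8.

204

The convolution is the t^8 coefficient of A(t)B(t).
Σ = 1·64 + 1·49 + 1·36 + 1·25 + 1·16 + 1·9 + 1·4 + 1·1 + 1·0 = 204.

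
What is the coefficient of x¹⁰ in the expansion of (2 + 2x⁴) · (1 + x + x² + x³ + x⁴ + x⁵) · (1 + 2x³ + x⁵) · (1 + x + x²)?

30

(2 + 2x⁴) has coefficients 2,0,0,0,2 for degrees 0…4.
(1 + x + x² + x³ + x⁴ + x⁵) has coefficients 1,1,1,1,1,1,0,0,0,0,0 for degrees 0…10.
Multiplying by (1 + 2x³ + x⁵) gives running coefficients 1,1,1,3,3,4,3,3,3,1,1 for degrees 0…10.
Finally multiplying by (1 + x + x²), the product of all factors after the first has coefficients 1,2,3,5,7,10,10,10,9,7,5 for degrees 0…10.
[x¹⁰] = 2·5 + 2·10 = 30.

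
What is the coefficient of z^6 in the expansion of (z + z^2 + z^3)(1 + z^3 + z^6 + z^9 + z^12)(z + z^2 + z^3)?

3

(z + z^2 + z^3) has coefficients 0,1,1,1 for degrees 0…3.
(1 + z^3 + z^6 + z^9 + z^12) has coefficients 1,0,0,1,0,0,1 for degrees 0…6.
Finally multiplying by (z + z^2 + z^3), the product of all factors after the first has coefficients 0,1,1,1,1,1,1 for degrees 0…6.
[z^6] = 1·1 + 1·1 + 1·1 = 3.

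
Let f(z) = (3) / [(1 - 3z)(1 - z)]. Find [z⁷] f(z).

9840

Partial fractions give a closed form: a_n = (9/2)·3^n + (-3/2)·1^n.
At n = 7: a_7 = 9840.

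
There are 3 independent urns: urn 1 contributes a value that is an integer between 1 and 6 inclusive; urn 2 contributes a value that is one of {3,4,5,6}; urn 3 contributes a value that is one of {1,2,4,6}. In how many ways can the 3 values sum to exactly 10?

12

The generating function for the choices is (z + z² + z³ + z⁴ + z⁵ + z⁶)·(z³ + z⁴ + z⁵ + z⁶)·(z + z² + z⁴ + z⁶); the count is [z¹⁰].
(z + z² + z³ + z⁴ + z⁵ + z⁶) has coefficients 0,1,1,1,1,1,1 for degrees 0…6.
(z³ + z⁴ + z⁵ + z⁶) has coefficients 0,0,0,1,1,1,1,0,0,0,0 for degrees 0…10.
Finally multiplying by (z + z² + z⁴ + z⁶), the product of all factors after the first has coefficients 0,0,0,0,1,2,2,3,2,2,2 for degrees 0…10.
[z¹⁰] = 1·2 + 1·2 + 1·3 + 1·2 + 1·2 + 1·1 = 12.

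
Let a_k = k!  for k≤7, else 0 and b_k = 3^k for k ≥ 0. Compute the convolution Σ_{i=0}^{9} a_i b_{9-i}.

115344

The convolution is the t^9 coefficient of A(t)B(t).
Σ = 1·19683 + 1·6561 + 2·2187 + 6·729 + 24·243 + 120·81 + 720·27 + 5040·9 + 0·3 + 0·1 = 115344.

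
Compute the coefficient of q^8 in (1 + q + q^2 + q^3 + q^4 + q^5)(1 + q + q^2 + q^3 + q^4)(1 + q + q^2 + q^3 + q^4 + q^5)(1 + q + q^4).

62

(1 + q + q^2 + q^3 + q^4 + q^5) has coefficients 1,1,1,1,1,1 for degrees 0…5.
(1 + q + q^2 + q^3 + q^4) has coefficients 1,1,1,1,1,0,0,0,0 for degrees 0…8.
Multiplying by (1 + q + q^2 + q^3 + q^4 + q^5) gives running coefficients 1,2,3,4,5,5,4,3,2 for degrees 0…8.
Finally multiplying by (1 + q + q^4), the product of all factors after the first has coefficients 1,3,5,7,10,12,12,11,10 for degrees 0…8.
[q^8] = 1·10 + 1·11 + 1·12 + 1·12 + 1·10 + 1·7 = 62.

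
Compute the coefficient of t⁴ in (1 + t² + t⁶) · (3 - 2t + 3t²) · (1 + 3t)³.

(1 + t² + t⁶) has coefficients 1,0,1,0,0 for degrees 0…4.
(3 - 2t + 3t²) has coefficients 3,-2,3,0,0 for degrees 0…4.
Finally multiplying by (1 + 3t)³, the product of all factors after the first has coefficients 3,25,66,54,27 for degrees 0…4.
[t⁴] = 1·27 + 1·66 = 93.

93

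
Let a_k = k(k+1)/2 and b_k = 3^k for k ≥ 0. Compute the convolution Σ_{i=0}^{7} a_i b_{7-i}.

The convolution is the t^7 coefficient of A(t)B(t).
Σ = 0·2187 + 1·729 + 3·243 + 6·81 + 10·27 + 15·9 + 21·3 + 28·1 = 2440.

2440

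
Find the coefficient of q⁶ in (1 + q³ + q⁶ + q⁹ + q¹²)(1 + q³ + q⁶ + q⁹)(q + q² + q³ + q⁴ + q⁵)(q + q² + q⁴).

7

(1 + q³ + q⁶ + q⁹ + q¹²) has coefficients 1,0,0,1,0,0,1 for degrees 0…6.
(1 + q³ + q⁶ + q⁹) has coefficients 1,0,0,1,0,0,1 for degrees 0…6.
Multiplying by (q + q² + q³ + q⁴ + q⁵) gives running coefficients 0,1,1,1,2,2,1 for degrees 0…6.
Finally multiplying by (q + q² + q⁴), the product of all factors after the first has coefficients 0,0,1,2,2,4,5 for degrees 0…6.
[q⁶] = 1·5 + 1·2 + 1·0 = 7.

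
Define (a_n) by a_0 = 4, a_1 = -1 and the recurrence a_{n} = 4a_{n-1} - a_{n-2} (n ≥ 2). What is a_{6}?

The ordinary generating function has denominator 1 - 4y + y^2.
Iterating the recurrence: a_0,…,a_{6} = 4, -1, -8, -31, -116, -433, -1616.

-1616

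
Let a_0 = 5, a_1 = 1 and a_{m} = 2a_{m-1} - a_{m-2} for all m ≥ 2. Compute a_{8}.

-27

The ordinary generating function has denominator 1 - 2z + z^2.
Iterating the recurrence: a_0,…,a_{8} = 5, 1, -3, -7, -11, -15, -19, -23, -27.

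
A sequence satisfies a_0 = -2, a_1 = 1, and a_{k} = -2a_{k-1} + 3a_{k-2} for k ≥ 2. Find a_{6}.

The ordinary generating function has denominator 1 + 2y - 3y^2.
Iterating the recurrence: a_0,…,a_{6} = -2, 1, -8, 19, -62, 181, -548.

-548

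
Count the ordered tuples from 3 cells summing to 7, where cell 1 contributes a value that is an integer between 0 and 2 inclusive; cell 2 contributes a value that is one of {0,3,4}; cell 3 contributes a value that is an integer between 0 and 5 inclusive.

7

The generating function for the choices is (1 + y + y²)·(1 + y³ + y⁴)·(1 + y + y² + y³ + y⁴ + y⁵); the count is [y⁷].
(1 + y + y²) has coefficients 1,1,1 for degrees 0…2.
(1 + y³ + y⁴) has coefficients 1,0,0,1,1,0,0,0 for degrees 0…7.
Finally multiplying by (1 + y + y² + y³ + y⁴ + y⁵), the product of all factors after the first has coefficients 1,1,1,2,3,3,2,2 for degrees 0…7.
[y⁷] = 1·2 + 1·2 + 1·3 = 7.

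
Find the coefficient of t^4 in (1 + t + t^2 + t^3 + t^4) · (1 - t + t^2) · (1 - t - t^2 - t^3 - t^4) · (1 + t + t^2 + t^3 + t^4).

(1 + t + t^2 + t^3 + t^4) has coefficients 1,1,1,1,1 for degrees 0…4.
(1 - t + t^2) has coefficients 1,-1,1,0,0 for degrees 0…4.
Multiplying by (1 - t - t^2 - t^3 - t^4) gives running coefficients 1,-2,1,-1,-1 for degrees 0…4.
Finally multiplying by (1 + t + t^2 + t^3 + t^4), the product of all factors after the first has coefficients 1,-1,0,-1,-2 for degrees 0…4.
[t^4] = 1·(-2) + 1·(-1) + 1·0 + 1·(-1) + 1·1 = -3.

-3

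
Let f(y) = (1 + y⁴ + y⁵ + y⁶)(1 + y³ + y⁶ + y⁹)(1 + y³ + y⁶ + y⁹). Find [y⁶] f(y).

4

(1 + y⁴ + y⁵ + y⁶) has coefficients 1,0,0,0,1,1,1 for degrees 0…6.
(1 + y³ + y⁶ + y⁹) has coefficients 1,0,0,1,0,0,1 for degrees 0…6.
Finally multiplying by (1 + y³ + y⁶ + y⁹), the product of all factors after the first has coefficients 1,0,0,2,0,0,3 for degrees 0…6.
[y⁶] = 1·3 + 1·0 + 1·0 + 1·1 = 4.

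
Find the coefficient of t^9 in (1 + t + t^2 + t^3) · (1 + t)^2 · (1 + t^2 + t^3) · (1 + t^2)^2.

17

(1 + t + t^2 + t^3) has coefficients 1,1,1,1 for degrees 0…3.
(1 + t)^2 has coefficients 1,2,1,0,0,0,0,0,0,0 for degrees 0…9.
Multiplying by (1 + t^2 + t^3) gives running coefficients 1,2,2,3,3,1,0,0,0,0 for degrees 0…9.
Finally multiplying by (1 + t^2)^2, the product of all factors after the first has coefficients 1,2,4,7,8,9,8,5,3,1 for degrees 0…9.
[t^9] = 1·1 + 1·3 + 1·5 + 1·8 = 17.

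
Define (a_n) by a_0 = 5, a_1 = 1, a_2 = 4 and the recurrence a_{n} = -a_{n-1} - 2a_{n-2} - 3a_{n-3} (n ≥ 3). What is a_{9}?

130

The ordinary generating function has denominator 1 + z + 2z^2 + 3z^3.
Iterating the recurrence: a_0,…,a_{9} = 5, 1, 4, -21, 10, 20, 23, -93, -13, 130.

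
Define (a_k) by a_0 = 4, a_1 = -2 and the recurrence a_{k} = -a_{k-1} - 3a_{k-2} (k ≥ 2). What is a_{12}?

-2716

The ordinary generating function has denominator 1 + y + 3y^2.
Iterating the recurrence: a_0,…,a_{12} = 4, -2, -10, 16, 14, -62, 20, 166, -226, -272, 950, -134, -2716.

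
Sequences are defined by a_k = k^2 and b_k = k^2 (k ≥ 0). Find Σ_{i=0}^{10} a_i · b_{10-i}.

This is [x^10] in the product of the two ordinary generating functions.
Σ = 0·100 + 1·81 + 4·64 + 9·49 + 16·36 + 25·25 + 36·16 + 49·9 + 64·4 + 81·1 + 100·0 = 3333.

3333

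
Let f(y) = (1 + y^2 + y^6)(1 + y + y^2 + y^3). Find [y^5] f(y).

(1 + y^2 + y^6) has coefficients 1,0,1,0,0,0 for degrees 0…5.
(1 + y + y^2 + y^3) has coefficients 1,1,1,1,0,0 for degrees 0…5.
[y^5] = 1·0 + 1·1 = 1.

1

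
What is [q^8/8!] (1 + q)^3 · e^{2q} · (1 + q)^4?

The EGF product rule gives c_8 = Σ_{k_1+k_2+k_3=8} C(8; k_1,k_2,k_3) · ∏ g_i(k_i), where (1+q)^3 gives the falling factorial (3)_k; e^{2q} gives (2)^k; (1+q)^4 gives the falling factorial (4)_k.
g_1(k) for k = 0…8: 1, 3, 6, 6, 0, 0, 0, 0, 0.
g_2(k) for k = 0…8: 1, 2, 4, 8, 16, 32, 64, 128, 256.
g_3(k) for k = 0…8: 1, 4, 12, 24, 24, 0, 0, 0, 0.
First combine the last two factors: h(k) = Σ_j C(k,j)·g_2(j)·g_3(k−j) for k = 0…8: 1, 6, 32, 152, 648, 2512, 8992, 30144, 95744.
c_8 = Σ_k C(8,k)·g_1(k)·h(8−k) = 1·1·95744 + 8·3·30144 + 28·6·8992 + 56·6·2512 = 95744 + 723456 + 1510656 + 844032 = 3173888.

3173888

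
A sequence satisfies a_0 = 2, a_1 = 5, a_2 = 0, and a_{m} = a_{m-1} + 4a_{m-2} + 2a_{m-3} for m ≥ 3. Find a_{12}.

135410

The ordinary generating function has denominator 1 - t - 4t^2 - 2t^3.
Iterating the recurrence: a_0,…,a_{12} = 2, 5, 0, 24, 34, 130, 314, 902, 2418, 6654, 18130, 49582, 135410.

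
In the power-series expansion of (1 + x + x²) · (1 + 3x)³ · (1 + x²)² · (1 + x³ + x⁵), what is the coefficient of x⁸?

300

(1 + x + x²) has coefficients 1,1,1 for degrees 0…2.
(1 + 3x)³ has coefficients 1,9,27,27,0,0,0,0,0 for degrees 0…8.
Multiplying by (1 + x²)² gives running coefficients 1,9,29,45,55,63,27,27,0 for degrees 0…8.
Finally multiplying by (1 + x³ + x⁵), the product of all factors after the first has coefficients 1,9,29,46,64,93,81,111,108 for degrees 0…8.
[x⁸] = 1·108 + 1·111 + 1·81 = 300.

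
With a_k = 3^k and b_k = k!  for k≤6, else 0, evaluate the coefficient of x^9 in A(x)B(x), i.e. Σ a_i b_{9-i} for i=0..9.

This is [x^9] in the product of the two ordinary generating functions.
Σ = 1·0 + 3·0 + 9·0 + 27·720 + 81·120 + 243·24 + 729·6 + 2187·2 + 6561·1 + 19683·1 = 69984.

69984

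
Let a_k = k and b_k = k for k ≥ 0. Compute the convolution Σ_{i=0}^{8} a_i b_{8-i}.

84

This is [x^8] in the product of the two ordinary generating functions.
Σ = 0·8 + 1·7 + 2·6 + 3·5 + 4·4 + 5·3 + 6·2 + 7·1 + 8·0 = 84.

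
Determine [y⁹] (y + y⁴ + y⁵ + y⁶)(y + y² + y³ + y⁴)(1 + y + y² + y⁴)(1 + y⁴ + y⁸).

14

(y + y⁴ + y⁵ + y⁶) has coefficients 0,1,0,0,1,1,1 for degrees 0…6.
(y + y² + y³ + y⁴) has coefficients 0,1,1,1,1,0,0,0,0,0 for degrees 0…9.
Multiplying by (1 + y + y² + y⁴) gives running coefficients 0,1,2,3,3,3,2,1,1,0 for degrees 0…9.
Finally multiplying by (1 + y⁴ + y⁸), the product of all factors after the first has coefficients 0,1,2,3,3,4,4,4,4,4 for degrees 0…9.
[y⁹] = 1·4 + 1·4 + 1·3 + 1·3 = 14.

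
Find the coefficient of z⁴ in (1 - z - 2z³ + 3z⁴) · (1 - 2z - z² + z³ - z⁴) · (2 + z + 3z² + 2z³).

(1 - z - 2z³ + 3z⁴) has coefficients 1,-1,0,-2,3 for degrees 0…4.
(1 - 2z - z² + z³ - z⁴) has coefficients 1,-2,-1,1,-1 for degrees 0…4.
Finally multiplying by (2 + z + 3z² + 2z³), the product of all factors after the first has coefficients 2,-3,-1,-3,-8 for degrees 0…4.
[z⁴] = 1·(-8) − 1·(-3) − 2·(-3) + 3·2 = 7.

7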